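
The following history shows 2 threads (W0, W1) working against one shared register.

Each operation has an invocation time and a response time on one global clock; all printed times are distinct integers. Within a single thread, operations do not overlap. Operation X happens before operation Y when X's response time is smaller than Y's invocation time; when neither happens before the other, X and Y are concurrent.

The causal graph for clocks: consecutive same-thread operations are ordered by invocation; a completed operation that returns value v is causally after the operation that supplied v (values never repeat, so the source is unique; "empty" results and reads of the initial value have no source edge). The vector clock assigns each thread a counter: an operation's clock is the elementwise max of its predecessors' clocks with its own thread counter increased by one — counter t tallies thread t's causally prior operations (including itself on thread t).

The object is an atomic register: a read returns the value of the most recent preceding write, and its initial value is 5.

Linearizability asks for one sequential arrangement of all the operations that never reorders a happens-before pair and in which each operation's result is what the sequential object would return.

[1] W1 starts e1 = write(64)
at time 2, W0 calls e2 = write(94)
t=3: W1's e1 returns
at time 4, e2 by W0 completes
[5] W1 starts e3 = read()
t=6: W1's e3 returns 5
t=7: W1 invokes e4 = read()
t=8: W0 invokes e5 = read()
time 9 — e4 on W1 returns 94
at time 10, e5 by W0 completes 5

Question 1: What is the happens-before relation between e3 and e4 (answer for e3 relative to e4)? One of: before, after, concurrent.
Answer: before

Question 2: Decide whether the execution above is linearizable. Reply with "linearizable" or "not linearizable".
not linearizable

through event 5 a valid linearization exists; event 6 (e3 responding at time 6) ends that
no legal order exists: 2 real-time-consistent candidates over 3 completed register operations, all rejected
take e1, e2, e3: step 3 already fails, because e3 read() → 5 cannot occur there
take e2, e1, e3: step 3 already fails, because e3 read() → 5 cannot occur there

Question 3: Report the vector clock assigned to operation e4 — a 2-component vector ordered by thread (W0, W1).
Answer: (1, 3)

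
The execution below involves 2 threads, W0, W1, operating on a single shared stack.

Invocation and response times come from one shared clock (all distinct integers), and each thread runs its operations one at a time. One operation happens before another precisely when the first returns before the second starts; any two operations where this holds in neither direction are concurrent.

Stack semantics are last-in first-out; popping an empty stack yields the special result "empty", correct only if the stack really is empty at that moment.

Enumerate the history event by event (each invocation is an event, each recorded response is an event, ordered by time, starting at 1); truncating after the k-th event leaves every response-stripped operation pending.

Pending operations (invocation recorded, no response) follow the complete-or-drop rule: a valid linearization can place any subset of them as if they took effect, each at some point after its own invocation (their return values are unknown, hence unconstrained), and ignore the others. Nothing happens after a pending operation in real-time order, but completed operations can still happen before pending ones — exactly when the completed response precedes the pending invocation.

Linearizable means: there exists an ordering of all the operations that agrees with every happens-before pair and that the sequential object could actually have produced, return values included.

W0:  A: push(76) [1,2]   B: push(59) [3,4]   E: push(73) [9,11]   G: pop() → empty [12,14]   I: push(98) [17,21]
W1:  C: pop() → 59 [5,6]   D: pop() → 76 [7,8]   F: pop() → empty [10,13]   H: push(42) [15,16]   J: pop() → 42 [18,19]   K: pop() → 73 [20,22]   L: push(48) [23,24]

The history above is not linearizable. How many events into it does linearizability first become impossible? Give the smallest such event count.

events 1..13 are still linearizable — one witness is A, B, C, D, E, G, F:
step 1: A push(76) — stack <76>
step 2: B push(59) — stack <76,59>
step 3: C pop() → 59 — stack <76>
step 4: D pop() → 76 — stack <>
step 5: E push(73) — stack <73>
step 6: G pop() (pending, included) — stack <>
step 7: F pop() → empty — stack <>
with event 14 included (G responding at time 14), all real-time-consistent orders fail
for example A, B, C, D, E, F, G fails at step 6: F pop() → empty is not legal there
for example A, B, C, D, E, G, F fails at step 6: G pop() → empty is not legal there

14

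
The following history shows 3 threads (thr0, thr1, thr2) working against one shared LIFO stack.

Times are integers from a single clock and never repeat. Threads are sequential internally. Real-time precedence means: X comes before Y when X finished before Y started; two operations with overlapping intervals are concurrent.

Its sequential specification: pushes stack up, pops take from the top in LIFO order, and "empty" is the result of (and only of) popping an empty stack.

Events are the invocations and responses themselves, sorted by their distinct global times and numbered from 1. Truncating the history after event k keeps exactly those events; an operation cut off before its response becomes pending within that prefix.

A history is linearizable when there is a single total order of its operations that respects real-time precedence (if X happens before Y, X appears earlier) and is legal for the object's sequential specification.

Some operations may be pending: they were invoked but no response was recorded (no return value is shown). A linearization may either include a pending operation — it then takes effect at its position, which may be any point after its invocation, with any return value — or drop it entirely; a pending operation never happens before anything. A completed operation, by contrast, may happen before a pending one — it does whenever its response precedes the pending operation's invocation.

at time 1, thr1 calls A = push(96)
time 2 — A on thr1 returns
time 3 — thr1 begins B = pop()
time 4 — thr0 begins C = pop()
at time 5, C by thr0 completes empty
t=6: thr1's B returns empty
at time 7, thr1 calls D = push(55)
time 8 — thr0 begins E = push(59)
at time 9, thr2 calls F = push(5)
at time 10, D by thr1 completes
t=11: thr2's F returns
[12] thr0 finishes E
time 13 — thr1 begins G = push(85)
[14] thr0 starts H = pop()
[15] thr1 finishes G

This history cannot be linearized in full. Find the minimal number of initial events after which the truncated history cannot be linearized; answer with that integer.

6

events 1..5 are still linearizable — one witness is A, B, C:
1. A push(96), leaving stack <96>
2. B pop() (pending, included), leaving stack <>
3. C pop() → empty, leaving stack <>
event 6 — B's response, time 6 — after it, nothing linearizes
take A, B, C: step 2 already fails, because B pop() → empty cannot occur there
take A, C, B: step 2 already fails, because C pop() → empty cannot occur there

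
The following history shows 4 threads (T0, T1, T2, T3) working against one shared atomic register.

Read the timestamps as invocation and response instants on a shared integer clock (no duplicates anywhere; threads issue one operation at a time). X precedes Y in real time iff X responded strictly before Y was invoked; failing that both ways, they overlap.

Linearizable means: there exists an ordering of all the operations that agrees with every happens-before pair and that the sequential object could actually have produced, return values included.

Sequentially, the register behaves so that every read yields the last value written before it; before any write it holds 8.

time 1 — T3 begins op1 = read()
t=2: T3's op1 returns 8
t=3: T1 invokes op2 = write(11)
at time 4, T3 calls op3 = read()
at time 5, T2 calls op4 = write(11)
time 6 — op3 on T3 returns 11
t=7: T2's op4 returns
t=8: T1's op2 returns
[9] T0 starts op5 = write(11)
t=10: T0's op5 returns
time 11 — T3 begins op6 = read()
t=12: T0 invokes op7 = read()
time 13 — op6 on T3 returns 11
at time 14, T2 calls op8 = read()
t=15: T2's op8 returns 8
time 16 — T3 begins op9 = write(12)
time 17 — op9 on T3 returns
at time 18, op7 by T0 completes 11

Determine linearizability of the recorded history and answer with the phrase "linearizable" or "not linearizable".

not linearizable

cut after 14 events: linearizable; cut after 15 events (op8 responds, time 15): not linearizable
no legal order exists: 6 real-time-consistent candidates over 7 completed atomic register operations, all rejected
no completion choice of the 1 pending operation (op7) rescues it — every subset was tried
sample order op1, op2, op3, op4, op5, op6, op8 (pending dropped) stalls at step 7 — op8 read() → 8 has no legal effect
sample order op1, op2, op4, op3, op5, op6, op8 (pending dropped) stalls at step 7 — op8 read() → 8 has no legal effect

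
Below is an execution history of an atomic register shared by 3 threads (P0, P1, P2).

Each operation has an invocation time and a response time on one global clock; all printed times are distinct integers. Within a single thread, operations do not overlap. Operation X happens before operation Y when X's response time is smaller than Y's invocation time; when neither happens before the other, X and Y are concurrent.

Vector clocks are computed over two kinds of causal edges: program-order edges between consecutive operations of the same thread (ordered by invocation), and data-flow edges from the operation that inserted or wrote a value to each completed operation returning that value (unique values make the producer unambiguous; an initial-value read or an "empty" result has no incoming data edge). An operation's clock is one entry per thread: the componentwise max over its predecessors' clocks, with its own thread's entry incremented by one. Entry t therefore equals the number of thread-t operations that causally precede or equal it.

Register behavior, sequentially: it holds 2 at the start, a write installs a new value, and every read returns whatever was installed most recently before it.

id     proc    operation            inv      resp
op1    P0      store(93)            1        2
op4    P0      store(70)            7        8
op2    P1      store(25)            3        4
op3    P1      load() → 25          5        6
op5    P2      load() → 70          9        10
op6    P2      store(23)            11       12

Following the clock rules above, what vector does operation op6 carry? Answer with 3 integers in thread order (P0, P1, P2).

(2, 0, 2)

VC(op2, invoked at 3): no causal predecessors; +1 on P1 → (0, 1, 0)
VC(op1, invoked at 1): no causal predecessors; +1 on P0 → (1, 0, 0)
merge at op3 (invoked 5): VC(op2)=(0, 1, 0), own-thread bump on P1 → (0, 2, 0)
merge at op4 (invoked 7): VC(op1)=(1, 0, 0), own-thread bump on P0 → (2, 0, 0)
merge at op5 (invoked 9): VC(op4)=(2, 0, 0), own-thread bump on P2 → (2, 0, 1)
merge at op6 (invoked 11): VC(op5)=(2, 0, 1), own-thread bump on P2 → (2, 0, 2)
target: VC(op6) = (2, 0, 2)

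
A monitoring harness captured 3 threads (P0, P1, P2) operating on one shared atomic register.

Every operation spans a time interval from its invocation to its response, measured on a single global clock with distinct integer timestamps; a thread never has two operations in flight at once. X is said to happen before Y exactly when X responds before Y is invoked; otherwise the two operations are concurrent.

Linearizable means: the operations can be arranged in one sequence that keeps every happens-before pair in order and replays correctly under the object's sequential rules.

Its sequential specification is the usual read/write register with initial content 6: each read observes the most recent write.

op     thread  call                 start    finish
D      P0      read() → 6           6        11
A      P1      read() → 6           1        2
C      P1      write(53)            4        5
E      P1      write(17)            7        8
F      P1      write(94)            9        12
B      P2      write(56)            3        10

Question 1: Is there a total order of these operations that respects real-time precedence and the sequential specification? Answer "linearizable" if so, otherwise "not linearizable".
not linearizable

through event 10 a valid linearization exists; event 11 (D responding at time 11) ends that
the 5 completed operations admit 8 real-time orders; each fails the atomic register replay
completion choices over the 1 pending operation (F) were checked; none helps
for example A, B, C, D, E (pending dropped) fails at step 4: D read() → 6 is not legal there
for example A, B, C, E, D (pending dropped) fails at step 5: D read() → 6 is not legal there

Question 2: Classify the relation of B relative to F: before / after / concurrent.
Answer: concurrent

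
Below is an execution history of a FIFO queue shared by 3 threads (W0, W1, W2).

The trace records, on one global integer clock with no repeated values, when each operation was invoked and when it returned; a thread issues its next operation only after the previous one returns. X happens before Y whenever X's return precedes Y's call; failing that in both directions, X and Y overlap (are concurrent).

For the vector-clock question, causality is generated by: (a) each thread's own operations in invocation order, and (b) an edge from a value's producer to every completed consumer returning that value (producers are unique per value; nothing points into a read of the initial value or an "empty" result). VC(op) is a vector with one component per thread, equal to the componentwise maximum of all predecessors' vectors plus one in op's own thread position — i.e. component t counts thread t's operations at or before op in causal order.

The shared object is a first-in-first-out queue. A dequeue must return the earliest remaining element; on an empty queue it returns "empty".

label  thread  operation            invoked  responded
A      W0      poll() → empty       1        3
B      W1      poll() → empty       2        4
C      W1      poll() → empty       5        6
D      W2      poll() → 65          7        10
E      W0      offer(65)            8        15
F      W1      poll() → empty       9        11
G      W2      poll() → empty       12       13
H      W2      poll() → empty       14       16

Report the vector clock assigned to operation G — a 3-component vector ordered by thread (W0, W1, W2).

no predecessors for B (invoked 2): W1 increments from zero → (0, 1, 0)
no predecessors for A (invoked 1): W0 increments from zero → (1, 0, 0)
from VC(B)=(0, 1, 0), C (invoked 5) maxes components and bumps W1 → (0, 2, 0)
from VC(A)=(1, 0, 0), E (invoked 8) maxes components and bumps W0 → (2, 0, 0)
from VC(C)=(0, 2, 0), F (invoked 9) maxes components and bumps W1 → (0, 3, 0)
from VC(E)=(2, 0, 0), D (invoked 7) maxes components and bumps W2 → (2, 0, 1)
from VC(D)=(2, 0, 1), G (invoked 12) maxes components and bumps W2 → (2, 0, 2)
from VC(G)=(2, 0, 2), H (invoked 14) maxes components and bumps W2 → (2, 0, 3)
target: VC(G) = (2, 0, 2)

(2, 0, 2)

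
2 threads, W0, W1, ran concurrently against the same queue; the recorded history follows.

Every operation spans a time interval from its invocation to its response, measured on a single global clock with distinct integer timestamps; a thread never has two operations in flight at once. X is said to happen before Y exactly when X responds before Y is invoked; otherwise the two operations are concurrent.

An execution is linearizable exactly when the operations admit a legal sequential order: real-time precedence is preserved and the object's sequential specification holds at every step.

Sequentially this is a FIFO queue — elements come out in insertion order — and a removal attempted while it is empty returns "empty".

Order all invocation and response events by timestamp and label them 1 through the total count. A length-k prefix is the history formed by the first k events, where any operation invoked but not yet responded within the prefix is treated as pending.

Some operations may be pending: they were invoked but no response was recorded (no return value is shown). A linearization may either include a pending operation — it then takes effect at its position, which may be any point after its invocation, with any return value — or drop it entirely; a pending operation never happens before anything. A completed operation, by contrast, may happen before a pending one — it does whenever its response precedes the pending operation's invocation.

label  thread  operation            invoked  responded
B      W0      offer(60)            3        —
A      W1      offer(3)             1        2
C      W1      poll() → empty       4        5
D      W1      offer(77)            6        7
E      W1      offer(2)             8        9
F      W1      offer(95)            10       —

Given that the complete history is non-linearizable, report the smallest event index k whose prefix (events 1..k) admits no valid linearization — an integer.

5

events 1..4 are linearizable; a witness order is A:
step 1: A offer(3) — queue <3>
include event 5 — C responding at 5 — and every candidate order breaks
completion choices over the 1 pending operation (B) were checked; none helps
e.g. A, C (pending dropped): illegal at step 2, since C poll() → empty cannot apply there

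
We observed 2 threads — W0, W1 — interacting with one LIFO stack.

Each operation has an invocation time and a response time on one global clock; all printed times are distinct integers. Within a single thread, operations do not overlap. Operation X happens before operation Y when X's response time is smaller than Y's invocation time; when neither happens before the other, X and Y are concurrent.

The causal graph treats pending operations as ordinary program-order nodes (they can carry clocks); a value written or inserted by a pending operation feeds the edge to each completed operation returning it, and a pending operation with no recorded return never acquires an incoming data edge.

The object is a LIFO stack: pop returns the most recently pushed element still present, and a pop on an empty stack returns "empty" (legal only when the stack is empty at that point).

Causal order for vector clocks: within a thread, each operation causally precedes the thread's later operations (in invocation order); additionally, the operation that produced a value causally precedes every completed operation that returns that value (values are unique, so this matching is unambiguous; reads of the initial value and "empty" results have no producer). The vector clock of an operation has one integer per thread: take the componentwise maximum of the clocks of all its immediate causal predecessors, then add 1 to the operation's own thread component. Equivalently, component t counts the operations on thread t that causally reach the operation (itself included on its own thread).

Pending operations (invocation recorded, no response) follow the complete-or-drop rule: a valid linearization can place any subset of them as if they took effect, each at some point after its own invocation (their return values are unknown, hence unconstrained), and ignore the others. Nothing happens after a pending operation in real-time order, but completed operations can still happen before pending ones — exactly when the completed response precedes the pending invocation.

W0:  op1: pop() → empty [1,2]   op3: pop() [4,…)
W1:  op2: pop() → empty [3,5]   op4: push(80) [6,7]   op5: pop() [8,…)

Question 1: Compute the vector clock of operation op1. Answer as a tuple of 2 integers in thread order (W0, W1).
(1, 0)

op2, invoked 3, has no incoming edges; only W1's bump applies → (0, 1)
op1, invoked 1, has no incoming edges; only W0's bump applies → (1, 0)
from VC(op2)=(0, 1), op4 (invoked 6) maxes components and bumps W1 → (0, 2)
from VC(op1)=(1, 0), op3 (invoked 4) maxes components and bumps W0 → (2, 0)
from VC(op4)=(0, 2), op5 (invoked 8) maxes components and bumps W1 → (0, 3)
target: VC(op1) = (1, 0)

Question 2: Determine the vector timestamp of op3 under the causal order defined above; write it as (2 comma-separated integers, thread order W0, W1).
(2, 0)

no predecessors for op2 (invoked 3): W1 increments from zero → (0, 1)
no predecessors for op1 (invoked 1): W0 increments from zero → (1, 0)
op4 (invocation 6): componentwise max over VC(op2)=(0, 1), +1 at W1, giving (0, 2)
op3 (invocation 4): componentwise max over VC(op1)=(1, 0), +1 at W0, giving (2, 0)
op5 (invocation 8): componentwise max over VC(op4)=(0, 2), +1 at W1, giving (0, 3)
target: VC(op3) = (2, 0)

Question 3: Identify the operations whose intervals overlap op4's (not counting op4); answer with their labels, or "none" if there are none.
op3

op4 runs from 6 to 7; window-overlapping ops are concurrent
op1 [1,2]: before
op2 [3,5]: before
op3 [4,…): concurrent
op5 [8,…): after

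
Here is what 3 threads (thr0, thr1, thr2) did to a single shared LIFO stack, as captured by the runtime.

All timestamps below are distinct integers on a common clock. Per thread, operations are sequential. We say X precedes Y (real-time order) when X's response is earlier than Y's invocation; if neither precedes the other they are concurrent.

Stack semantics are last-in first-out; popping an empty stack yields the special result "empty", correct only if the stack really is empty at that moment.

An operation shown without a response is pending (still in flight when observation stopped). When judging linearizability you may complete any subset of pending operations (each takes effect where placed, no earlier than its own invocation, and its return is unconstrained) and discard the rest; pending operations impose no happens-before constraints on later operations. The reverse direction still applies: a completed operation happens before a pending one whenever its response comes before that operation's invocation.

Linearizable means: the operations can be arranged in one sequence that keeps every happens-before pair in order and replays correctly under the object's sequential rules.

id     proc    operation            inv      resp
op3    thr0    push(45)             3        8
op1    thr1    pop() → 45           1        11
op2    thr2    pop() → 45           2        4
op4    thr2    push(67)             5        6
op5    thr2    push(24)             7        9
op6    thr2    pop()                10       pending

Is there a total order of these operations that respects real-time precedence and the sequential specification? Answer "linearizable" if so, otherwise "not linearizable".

cut after 10 events: linearizable; cut after 11 events (op1 responds, time 11): not linearizable
real-time-consistent orders of the 5 completed operations: 20 — all fail the LIFO stack replay
no escape via the 1 pending operation (op6): every completion choice fails
one such order, op1, op2, op3, op4, op5 (pending dropped), breaks at step 1 where op1 pop() → 45 is illegal
one such order, op1, op2, op4, op3, op5 (pending dropped), breaks at step 1 where op1 pop() → 45 is illegal

not linearizable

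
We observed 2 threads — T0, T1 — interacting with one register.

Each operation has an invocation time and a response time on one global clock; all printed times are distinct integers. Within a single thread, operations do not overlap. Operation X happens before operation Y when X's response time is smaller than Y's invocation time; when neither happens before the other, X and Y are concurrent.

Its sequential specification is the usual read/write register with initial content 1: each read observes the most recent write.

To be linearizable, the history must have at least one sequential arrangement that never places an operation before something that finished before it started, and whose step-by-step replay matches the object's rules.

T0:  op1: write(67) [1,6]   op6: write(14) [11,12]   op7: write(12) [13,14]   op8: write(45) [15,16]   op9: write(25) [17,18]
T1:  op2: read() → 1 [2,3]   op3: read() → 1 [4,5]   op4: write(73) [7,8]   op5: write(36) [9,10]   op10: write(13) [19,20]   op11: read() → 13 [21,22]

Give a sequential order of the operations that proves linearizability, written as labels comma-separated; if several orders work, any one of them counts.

step 1: op2 read() → 1 — value 1
step 2: op3 read() → 1 — value 1
step 3: op1 write(67) — value 67
step 4: op4 write(73) — value 73
step 5: op5 write(36) — value 36
step 6: op6 write(14) — value 14
step 7: op7 write(12) — value 12
step 8: op8 write(45) — value 45
step 9: op9 write(25) — value 25
step 10: op10 write(13) — value 13
step 11: op11 read() → 13 — value 13

op2, op3, op1, op4, op5, op6, op7, op8, op9, op10, op11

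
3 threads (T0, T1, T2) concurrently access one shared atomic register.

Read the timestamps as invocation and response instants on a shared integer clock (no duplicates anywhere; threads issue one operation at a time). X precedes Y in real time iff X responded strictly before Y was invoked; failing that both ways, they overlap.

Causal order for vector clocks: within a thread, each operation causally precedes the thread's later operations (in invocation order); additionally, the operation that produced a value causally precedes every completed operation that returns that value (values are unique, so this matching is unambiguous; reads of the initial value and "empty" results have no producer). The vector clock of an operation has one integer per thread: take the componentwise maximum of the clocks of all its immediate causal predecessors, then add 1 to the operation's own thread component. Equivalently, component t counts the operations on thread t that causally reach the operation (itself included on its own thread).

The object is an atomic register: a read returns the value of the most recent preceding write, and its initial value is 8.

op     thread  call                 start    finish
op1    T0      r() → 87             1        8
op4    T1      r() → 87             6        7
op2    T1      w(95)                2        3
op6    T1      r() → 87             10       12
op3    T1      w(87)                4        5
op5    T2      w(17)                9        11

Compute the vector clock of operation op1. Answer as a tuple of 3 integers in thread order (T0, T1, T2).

(1, 2, 0)

op5, invoked 9, has no incoming edges; only T2's bump applies → (0, 0, 1)
op2, invoked 2, has no incoming edges; only T1's bump applies → (0, 1, 0)
merge at op3 (invoked 4): VC(op2)=(0, 1, 0), own-thread bump on T1 → (0, 2, 0)
merge at op4 (invoked 6): VC(op3)=(0, 2, 0), own-thread bump on T1 → (0, 3, 0)
merge at op1 (invoked 1): VC(op3)=(0, 2, 0), own-thread bump on T0 → (1, 2, 0)
merge at op6 (invoked 10): VC(op3)=(0, 2, 0), VC(op4)=(0, 3, 0), own-thread bump on T1 → (0, 4, 0)
target: VC(op1) = (1, 2, 0)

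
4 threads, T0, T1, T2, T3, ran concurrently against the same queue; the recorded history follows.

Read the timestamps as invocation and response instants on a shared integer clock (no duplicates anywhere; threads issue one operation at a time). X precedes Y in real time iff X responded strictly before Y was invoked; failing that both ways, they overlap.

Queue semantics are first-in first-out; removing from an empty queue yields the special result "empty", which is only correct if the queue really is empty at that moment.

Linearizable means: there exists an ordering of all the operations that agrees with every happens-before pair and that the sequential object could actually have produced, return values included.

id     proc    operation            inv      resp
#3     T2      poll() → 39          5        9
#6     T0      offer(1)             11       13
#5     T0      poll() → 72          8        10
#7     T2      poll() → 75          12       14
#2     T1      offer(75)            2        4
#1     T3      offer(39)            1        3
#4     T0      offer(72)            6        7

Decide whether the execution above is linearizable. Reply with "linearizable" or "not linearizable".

through event 9 a valid linearization exists; event 10 (#5 responding at time 10) ends that
the 5 completed operations admit 6 real-time orders; each fails the queue replay
one such order, #1, #2, #3, #4, #5, breaks at step 5 where #5 poll() → 72 is illegal
one such order, #1, #2, #4, #3, #5, breaks at step 5 where #5 poll() → 72 is illegal

not linearizable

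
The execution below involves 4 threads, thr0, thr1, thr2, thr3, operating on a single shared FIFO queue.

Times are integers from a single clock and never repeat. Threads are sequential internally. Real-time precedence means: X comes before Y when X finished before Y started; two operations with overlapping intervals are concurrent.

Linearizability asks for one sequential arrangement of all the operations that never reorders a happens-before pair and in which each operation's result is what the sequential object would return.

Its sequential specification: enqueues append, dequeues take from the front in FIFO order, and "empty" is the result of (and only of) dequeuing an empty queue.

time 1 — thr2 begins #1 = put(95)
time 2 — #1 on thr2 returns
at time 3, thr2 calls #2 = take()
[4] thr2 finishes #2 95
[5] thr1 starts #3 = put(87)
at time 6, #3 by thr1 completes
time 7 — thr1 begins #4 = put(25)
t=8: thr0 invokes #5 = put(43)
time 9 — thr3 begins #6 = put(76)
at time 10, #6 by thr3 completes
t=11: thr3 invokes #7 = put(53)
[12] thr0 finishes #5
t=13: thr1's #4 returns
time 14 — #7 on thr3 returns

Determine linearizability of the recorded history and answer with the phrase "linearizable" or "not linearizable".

linearizable

a witness: #1, #2, #3, #4, #5, #6, #7
1. #1 put(95), leaving queue <95>
2. #2 take() → 95, leaving queue <>
3. #3 put(87), leaving queue <87>
4. #4 put(25), leaving queue <87,25>
5. #5 put(43), leaving queue <87,25,43>
6. #6 put(76), leaving queue <87,25,43,76>
7. #7 put(53), leaving queue <87,25,43,76,53>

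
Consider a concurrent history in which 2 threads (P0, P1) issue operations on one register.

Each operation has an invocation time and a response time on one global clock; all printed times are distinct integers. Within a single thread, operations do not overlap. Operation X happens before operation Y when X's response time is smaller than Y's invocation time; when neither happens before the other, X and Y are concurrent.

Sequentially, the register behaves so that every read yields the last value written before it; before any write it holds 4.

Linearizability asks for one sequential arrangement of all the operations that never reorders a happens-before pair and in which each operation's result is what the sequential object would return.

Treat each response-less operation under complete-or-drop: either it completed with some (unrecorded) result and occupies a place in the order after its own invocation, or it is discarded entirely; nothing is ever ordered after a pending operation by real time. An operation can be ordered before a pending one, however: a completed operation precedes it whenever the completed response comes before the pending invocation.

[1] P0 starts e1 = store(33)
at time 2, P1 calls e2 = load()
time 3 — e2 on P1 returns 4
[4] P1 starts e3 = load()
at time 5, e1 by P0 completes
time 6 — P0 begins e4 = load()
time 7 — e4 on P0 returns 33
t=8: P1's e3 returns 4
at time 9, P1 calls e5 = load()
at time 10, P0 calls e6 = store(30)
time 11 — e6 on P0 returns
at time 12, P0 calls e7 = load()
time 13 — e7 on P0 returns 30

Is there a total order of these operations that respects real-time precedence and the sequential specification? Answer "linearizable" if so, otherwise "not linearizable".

witness order: e2, e3, e1, e4, e5, e6, e7
step 1: e2 load() → 4 — value 4
step 2: e3 load() → 4 — value 4
step 3: e1 store(33) — value 33
step 4: e4 load() → 33 — value 33
step 5: e5 load() (pending, included) — value 33
step 6: e6 store(30) — value 30
step 7: e7 load() → 30 — value 30

linearizable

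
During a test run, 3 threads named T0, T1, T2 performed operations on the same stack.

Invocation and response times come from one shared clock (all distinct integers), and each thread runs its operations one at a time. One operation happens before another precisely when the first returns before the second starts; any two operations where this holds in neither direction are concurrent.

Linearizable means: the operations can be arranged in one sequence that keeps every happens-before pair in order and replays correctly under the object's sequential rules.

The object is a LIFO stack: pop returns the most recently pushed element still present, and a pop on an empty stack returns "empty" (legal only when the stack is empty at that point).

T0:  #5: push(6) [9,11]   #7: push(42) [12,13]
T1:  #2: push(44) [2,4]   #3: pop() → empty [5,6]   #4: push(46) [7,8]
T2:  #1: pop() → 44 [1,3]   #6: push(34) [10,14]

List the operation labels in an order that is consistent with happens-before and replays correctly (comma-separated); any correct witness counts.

step 1: #2 push(44) — stack <44>
step 2: #1 pop() → 44 — stack <>
step 3: #3 pop() → empty — stack <>
step 4: #4 push(46) — stack <46>
step 5: #5 push(6) — stack <46,6>
step 6: #6 push(34) — stack <46,6,34>
step 7: #7 push(42) — stack <46,6,34,42>

#2, #1, #3, #4, #5, #6, #7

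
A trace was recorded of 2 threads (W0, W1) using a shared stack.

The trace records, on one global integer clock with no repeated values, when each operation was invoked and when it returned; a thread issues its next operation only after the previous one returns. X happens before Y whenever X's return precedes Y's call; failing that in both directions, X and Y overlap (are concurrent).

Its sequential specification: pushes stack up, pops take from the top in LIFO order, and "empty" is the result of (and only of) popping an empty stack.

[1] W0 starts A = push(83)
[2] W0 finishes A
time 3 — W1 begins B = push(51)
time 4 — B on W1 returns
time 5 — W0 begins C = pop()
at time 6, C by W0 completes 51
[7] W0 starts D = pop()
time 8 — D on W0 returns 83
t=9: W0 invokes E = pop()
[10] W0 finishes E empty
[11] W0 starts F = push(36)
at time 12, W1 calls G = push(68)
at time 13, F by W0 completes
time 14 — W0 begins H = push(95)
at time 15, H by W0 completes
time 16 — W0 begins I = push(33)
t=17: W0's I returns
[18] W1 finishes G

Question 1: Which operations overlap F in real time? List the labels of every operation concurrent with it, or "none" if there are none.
concurrent with F ([11,13]): every op whose interval crosses 11..13
A [1,2]: before
B [3,4]: before
C [5,6]: before
D [7,8]: before
E [9,10]: before
G [12,18]: concurrent
H [14,15]: after
I [16,17]: after

G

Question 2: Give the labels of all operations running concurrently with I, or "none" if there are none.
I runs from 16 to 17; window-overlapping ops are concurrent
A [1,2]: before
B [3,4]: before
C [5,6]: before
D [7,8]: before
E [9,10]: before
F [11,13]: before
G [12,18]: concurrent
H [14,15]: before

G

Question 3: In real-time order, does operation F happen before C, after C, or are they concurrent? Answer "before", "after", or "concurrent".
F spans [11,13], C spans [5,6]
resp(C)=6 < inv(F)=11

after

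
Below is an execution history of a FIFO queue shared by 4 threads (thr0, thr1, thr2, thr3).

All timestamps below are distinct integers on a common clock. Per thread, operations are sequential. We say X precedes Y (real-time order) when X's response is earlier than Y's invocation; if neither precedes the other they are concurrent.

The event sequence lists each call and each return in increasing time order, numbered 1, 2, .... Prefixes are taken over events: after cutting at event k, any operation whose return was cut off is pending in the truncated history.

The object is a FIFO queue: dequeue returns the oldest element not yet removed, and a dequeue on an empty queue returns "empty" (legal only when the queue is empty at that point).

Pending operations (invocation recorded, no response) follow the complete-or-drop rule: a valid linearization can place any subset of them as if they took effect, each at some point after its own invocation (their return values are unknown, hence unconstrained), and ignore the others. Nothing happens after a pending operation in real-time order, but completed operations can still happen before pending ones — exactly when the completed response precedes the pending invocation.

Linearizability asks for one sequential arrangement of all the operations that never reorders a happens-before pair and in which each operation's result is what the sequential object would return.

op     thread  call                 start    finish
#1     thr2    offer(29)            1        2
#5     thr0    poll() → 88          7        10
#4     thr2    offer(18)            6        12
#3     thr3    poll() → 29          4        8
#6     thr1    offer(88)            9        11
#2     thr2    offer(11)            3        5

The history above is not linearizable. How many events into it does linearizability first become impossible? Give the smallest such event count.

10

events 1..9 are linearizable; a witness order is #1, #2, #3:
1. #1 offer(29), leaving queue <29>
2. #2 offer(11), leaving queue <29,11>
3. #3 poll() → 29, leaving queue <11>
include event 10 — #5 responding at 10 — and every candidate order breaks
include/drop combinations of the 2 pending operations (#4, #6) were all tried; none helps
one such order, #1, #2, #3, #5 (pending dropped), breaks at step 4 where #5 poll() → 88 is illegal
one such order, #1, #2, #5, #3 (pending dropped), breaks at step 3 where #5 poll() → 88 is illegal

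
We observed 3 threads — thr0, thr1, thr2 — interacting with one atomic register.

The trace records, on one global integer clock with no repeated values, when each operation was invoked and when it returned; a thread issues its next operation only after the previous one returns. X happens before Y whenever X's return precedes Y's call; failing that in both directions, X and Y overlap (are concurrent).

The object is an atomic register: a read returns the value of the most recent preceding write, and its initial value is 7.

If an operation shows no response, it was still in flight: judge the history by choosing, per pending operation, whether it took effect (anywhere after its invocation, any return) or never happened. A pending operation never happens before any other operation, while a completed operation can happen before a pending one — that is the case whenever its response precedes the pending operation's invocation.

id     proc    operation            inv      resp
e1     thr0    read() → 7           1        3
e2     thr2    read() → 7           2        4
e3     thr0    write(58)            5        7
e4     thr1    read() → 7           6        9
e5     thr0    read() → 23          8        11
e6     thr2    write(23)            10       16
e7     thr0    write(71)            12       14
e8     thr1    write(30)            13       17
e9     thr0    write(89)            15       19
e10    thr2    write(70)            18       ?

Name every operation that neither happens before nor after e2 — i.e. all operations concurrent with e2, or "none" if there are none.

e1

concurrent with e2 ([2,4]): every op whose interval crosses 2..4
e1 [1,3]: concurrent
e3 [5,7]: after
e4 [6,9]: after
e5 [8,11]: after
e6 [10,16]: after
e7 [12,14]: after
e8 [13,17]: after
e9 [15,19]: after
e10 [18,…): after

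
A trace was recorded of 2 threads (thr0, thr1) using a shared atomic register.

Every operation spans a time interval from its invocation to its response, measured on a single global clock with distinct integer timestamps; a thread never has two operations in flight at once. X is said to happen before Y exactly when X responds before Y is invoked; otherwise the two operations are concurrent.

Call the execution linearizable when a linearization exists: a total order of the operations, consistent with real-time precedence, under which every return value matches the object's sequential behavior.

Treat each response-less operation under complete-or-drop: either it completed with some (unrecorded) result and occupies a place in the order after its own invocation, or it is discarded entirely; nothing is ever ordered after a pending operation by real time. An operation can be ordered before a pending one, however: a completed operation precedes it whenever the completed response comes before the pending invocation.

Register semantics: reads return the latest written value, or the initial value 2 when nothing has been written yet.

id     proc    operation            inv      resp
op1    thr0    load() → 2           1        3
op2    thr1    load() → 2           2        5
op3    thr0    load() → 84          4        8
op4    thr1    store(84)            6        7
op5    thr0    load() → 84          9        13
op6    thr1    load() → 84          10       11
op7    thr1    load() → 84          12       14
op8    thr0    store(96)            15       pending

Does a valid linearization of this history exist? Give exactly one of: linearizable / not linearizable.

a witness: op1, op2, op4, op3, op5, op6, op7
1. op1 load() → 2, leaving value 2
2. op2 load() → 2, leaving value 2
3. op4 store(84), leaving value 84
4. op3 load() → 84, leaving value 84
5. op5 load() → 84, leaving value 84
6. op6 load() → 84, leaving value 84
7. op7 load() → 84, leaving value 84

linearizable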